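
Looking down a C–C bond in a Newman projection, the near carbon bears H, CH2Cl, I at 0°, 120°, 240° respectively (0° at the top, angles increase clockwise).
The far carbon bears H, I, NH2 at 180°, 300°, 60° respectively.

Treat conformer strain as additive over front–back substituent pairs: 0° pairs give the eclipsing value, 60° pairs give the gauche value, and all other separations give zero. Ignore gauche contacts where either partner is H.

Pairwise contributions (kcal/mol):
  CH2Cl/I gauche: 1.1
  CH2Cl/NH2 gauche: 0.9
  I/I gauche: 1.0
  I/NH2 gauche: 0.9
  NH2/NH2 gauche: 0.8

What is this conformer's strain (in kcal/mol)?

1.9 kcal/mol

This conformer (staggered): CH2Cl–NH2 gauche, I–I gauche; 0.9 + 1.0 = 1.9 kcal/mol.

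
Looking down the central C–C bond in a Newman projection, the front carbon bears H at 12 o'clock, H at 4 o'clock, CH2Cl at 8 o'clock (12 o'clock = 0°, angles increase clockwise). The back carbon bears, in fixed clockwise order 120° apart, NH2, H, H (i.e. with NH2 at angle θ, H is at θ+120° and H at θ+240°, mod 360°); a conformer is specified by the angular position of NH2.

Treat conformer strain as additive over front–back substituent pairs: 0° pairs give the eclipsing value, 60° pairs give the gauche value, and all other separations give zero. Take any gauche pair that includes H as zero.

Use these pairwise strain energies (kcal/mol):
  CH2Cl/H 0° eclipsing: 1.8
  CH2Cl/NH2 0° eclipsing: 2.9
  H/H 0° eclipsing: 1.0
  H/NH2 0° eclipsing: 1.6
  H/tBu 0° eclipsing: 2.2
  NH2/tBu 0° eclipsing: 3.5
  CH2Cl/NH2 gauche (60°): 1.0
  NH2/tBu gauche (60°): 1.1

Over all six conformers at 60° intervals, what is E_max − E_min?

NH2 at 0° (eclipsed): H(0°)/NH2(0°) eclipsed 1.6; H(120°)/H(120°) eclipsed 1.0; CH2Cl(240°)/H(240°) eclipsed 1.8 → 4.4 kcal/mol.
NH2 at 60° (staggered): no non-H gauche contacts → 0.0 kcal/mol.
NH2 at 120° (eclipsed): H(0°)/H(0°) eclipsed 1.0; H(120°)/NH2(120°) eclipsed 1.6; CH2Cl(240°)/H(240°) eclipsed 1.8 → 4.4 kcal/mol.
NH2 at 180° (staggered): CH2Cl(240°)/NH2(180°) gauche 1.0 → 1.0 kcal/mol.
NH2 at 240° (eclipsed): H(0°)/H(0°) eclipsed 1.0; H(120°)/H(120°) eclipsed 1.0; CH2Cl(240°)/NH2(240°) eclipsed 2.9 → 4.9 kcal/mol.
NH2 at 300° (staggered): CH2Cl(240°)/NH2(300°) gauche 1.0 → 1.0 kcal/mol.
Max at 240° (4.9 kcal/mol), min at 60° (0.0 kcal/mol); barrier = 4.9 kcal/mol.

4.9 kcal/mol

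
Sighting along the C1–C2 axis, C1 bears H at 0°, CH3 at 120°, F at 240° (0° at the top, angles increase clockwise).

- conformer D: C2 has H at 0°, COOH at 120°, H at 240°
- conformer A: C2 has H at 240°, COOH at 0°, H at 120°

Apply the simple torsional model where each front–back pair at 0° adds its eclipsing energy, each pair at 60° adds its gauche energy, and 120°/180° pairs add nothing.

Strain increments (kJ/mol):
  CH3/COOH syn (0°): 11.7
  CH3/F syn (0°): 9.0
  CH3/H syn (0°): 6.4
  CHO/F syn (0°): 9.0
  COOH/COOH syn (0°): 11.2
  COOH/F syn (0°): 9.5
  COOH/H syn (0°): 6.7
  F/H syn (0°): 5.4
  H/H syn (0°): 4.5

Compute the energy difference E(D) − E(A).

D (eclipsed): H–H eclipsed, CH3–COOH eclipsed, F–H eclipsed; 4.5 + 11.7 + 5.4 = 21.6 kJ/mol.
A (eclipsed): H–COOH eclipsed, CH3–H eclipsed, F–H eclipsed; 6.7 + 6.4 + 5.4 = 18.5 kJ/mol.
E(D) − E(A) = 21.6 − 18.5 = +3.1 kJ/mol.

+3.1 kJ/mol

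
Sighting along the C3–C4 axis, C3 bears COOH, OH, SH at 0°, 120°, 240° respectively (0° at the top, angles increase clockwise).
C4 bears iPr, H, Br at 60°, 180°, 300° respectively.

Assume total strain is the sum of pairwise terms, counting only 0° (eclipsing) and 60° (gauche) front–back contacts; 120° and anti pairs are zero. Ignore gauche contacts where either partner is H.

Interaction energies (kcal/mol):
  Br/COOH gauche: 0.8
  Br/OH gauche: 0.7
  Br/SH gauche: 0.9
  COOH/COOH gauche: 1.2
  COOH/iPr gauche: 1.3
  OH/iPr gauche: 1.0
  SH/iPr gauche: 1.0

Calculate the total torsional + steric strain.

4.0 kcal/mol

This conformer (staggered): COOH(0°)/iPr(60°) gauche 1.3; COOH(0°)/Br(300°) gauche 0.8; OH(120°)/iPr(60°) gauche 1.0; SH(240°)/Br(300°) gauche 0.9 → 4.0 kcal/mol.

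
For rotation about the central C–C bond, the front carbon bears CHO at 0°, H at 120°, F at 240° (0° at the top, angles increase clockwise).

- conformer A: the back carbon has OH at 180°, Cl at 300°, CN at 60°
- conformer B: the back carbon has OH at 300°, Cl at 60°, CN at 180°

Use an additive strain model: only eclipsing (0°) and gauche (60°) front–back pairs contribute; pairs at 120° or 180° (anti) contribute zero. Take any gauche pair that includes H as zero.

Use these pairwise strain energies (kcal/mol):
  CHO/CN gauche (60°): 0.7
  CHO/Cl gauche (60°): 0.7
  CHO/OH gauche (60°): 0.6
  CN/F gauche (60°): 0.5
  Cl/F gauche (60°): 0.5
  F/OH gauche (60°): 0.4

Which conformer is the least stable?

A

A (staggered): CHO–Cl gauche, CHO–CN gauche, F–OH gauche, F–Cl gauche; 0.7 + 0.7 + 0.4 + 0.5 = 2.3 kcal/mol.
B (staggered): CHO–OH gauche, CHO–Cl gauche, F–OH gauche, F–CN gauche; 0.6 + 0.7 + 0.4 + 0.5 = 2.2 kcal/mol.
A has the highest total (2.3 kcal/mol).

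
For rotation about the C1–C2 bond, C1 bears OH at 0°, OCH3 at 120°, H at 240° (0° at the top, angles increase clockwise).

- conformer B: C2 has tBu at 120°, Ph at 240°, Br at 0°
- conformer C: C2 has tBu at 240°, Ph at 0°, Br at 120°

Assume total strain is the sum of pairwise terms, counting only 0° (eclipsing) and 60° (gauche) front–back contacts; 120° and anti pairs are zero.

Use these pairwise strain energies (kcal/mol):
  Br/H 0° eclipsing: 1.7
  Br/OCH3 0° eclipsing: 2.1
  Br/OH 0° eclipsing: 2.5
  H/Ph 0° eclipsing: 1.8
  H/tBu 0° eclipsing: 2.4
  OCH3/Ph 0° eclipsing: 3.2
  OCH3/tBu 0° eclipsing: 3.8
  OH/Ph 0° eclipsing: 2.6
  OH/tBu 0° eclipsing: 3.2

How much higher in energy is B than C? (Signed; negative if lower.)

B (eclipsed): OH–Br eclipsed, OCH3–tBu eclipsed, H–Ph eclipsed; 2.5 + 3.8 + 1.8 = 8.1 kcal/mol.
C (eclipsed): OH–Ph eclipsed, OCH3–Br eclipsed, H–tBu eclipsed; 2.6 + 2.1 + 2.4 = 7.1 kcal/mol.
E(B) − E(C) = 8.1 − 7.1 = +1.0 kcal/mol.

+1.0 kcal/mol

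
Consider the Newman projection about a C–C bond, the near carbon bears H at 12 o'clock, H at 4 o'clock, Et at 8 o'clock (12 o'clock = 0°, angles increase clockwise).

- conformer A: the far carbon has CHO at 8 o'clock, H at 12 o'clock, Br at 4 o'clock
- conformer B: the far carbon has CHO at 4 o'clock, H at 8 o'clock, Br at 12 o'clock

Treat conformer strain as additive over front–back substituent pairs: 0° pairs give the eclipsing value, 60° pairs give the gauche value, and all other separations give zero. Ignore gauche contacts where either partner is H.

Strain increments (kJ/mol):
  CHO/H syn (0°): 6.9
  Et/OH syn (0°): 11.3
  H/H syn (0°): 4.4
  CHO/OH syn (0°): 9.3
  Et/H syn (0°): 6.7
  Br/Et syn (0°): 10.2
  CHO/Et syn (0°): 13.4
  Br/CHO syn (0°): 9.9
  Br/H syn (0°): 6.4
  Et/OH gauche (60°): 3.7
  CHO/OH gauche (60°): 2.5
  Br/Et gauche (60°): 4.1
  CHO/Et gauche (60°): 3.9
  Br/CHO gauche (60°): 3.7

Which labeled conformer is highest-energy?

A (eclipsed): H(0°)/H(0°) eclipsed 4.4; H(120°)/Br(120°) eclipsed 6.4; Et(240°)/CHO(240°) eclipsed 13.4 → 24.2 kJ/mol.
B (eclipsed): H(0°)/Br(0°) eclipsed 6.4; H(120°)/CHO(120°) eclipsed 6.9; Et(240°)/H(240°) eclipsed 6.7 → 20.0 kJ/mol.
A has the highest total (24.2 kJ/mol).

A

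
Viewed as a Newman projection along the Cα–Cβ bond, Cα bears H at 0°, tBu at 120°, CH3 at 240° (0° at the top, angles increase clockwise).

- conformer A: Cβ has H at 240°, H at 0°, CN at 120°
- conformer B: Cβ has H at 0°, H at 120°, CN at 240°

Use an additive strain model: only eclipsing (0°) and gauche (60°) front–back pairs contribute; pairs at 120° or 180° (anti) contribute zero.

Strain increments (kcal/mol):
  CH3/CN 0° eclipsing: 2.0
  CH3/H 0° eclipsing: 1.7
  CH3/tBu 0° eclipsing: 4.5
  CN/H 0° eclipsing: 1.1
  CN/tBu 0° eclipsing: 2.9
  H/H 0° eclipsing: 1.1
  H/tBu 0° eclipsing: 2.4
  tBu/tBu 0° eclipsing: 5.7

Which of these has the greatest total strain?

A

A (eclipsed): H–H eclipsed, tBu–CN eclipsed, CH3–H eclipsed; 1.1 + 2.9 + 1.7 = 5.7 kcal/mol.
B (eclipsed): H–H eclipsed, tBu–H eclipsed, CH3–CN eclipsed; 1.1 + 2.4 + 2.0 = 5.5 kcal/mol.
A has the highest total (5.7 kcal/mol).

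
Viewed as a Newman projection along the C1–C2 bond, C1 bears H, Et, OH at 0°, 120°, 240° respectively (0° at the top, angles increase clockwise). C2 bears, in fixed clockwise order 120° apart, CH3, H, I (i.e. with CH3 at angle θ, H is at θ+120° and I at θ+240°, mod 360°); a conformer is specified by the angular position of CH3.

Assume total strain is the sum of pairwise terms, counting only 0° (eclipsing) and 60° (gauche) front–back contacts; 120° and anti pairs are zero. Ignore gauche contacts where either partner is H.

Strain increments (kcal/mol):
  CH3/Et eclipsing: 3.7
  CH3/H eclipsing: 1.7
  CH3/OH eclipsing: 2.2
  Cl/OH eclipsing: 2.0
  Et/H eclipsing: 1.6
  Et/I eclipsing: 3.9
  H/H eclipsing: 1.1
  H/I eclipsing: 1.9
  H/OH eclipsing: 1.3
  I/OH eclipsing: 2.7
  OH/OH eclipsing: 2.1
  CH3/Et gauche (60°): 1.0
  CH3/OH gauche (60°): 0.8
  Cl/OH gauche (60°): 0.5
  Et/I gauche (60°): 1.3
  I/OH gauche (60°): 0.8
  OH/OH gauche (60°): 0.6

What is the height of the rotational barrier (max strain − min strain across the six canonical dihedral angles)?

CH3 at 0° (eclipsed): H–CH3 eclipsed, Et–H eclipsed, OH–I eclipsed; 1.7 + 1.6 + 2.7 = 6.0 kcal/mol.
CH3 at 60° (staggered): Et–CH3 gauche, OH–I gauche; 1.0 + 0.8 = 1.8 kcal/mol.
CH3 at 120° (eclipsed): H–I eclipsed, Et–CH3 eclipsed, OH–H eclipsed; 1.9 + 3.7 + 1.3 = 6.9 kcal/mol.
CH3 at 180° (staggered): Et–CH3 gauche, Et–I gauche, OH–CH3 gauche; 1.0 + 1.3 + 0.8 = 3.1 kcal/mol.
CH3 at 240° (eclipsed): H–H eclipsed, Et–I eclipsed, OH–CH3 eclipsed; 1.1 + 3.9 + 2.2 = 7.2 kcal/mol.
CH3 at 300° (staggered): Et–I gauche, OH–CH3 gauche, OH–I gauche; 1.3 + 0.8 + 0.8 = 2.9 kcal/mol.
Max at 240° (7.2 kcal/mol), min at 60° (1.8 kcal/mol); barrier = 5.4 kcal/mol.

5.4 kcal/mol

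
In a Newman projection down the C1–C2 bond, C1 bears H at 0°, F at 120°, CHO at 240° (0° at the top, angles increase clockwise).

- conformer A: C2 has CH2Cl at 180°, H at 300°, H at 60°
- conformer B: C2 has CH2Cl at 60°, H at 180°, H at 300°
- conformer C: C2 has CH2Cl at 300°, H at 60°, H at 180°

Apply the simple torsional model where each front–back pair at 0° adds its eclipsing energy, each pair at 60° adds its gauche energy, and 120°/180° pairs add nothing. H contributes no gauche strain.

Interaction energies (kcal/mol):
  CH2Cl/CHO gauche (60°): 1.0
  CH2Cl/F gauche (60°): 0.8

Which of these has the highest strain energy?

A (staggered): F(120°)/CH2Cl(180°) gauche 0.8; CHO(240°)/CH2Cl(180°) gauche 1.0 → 1.8 kcal/mol.
B (staggered): F(120°)/CH2Cl(60°) gauche 0.8 → 0.8 kcal/mol.
C (staggered): CHO(240°)/CH2Cl(300°) gauche 1.0 → 1.0 kcal/mol.
A has the highest total (1.8 kcal/mol).

A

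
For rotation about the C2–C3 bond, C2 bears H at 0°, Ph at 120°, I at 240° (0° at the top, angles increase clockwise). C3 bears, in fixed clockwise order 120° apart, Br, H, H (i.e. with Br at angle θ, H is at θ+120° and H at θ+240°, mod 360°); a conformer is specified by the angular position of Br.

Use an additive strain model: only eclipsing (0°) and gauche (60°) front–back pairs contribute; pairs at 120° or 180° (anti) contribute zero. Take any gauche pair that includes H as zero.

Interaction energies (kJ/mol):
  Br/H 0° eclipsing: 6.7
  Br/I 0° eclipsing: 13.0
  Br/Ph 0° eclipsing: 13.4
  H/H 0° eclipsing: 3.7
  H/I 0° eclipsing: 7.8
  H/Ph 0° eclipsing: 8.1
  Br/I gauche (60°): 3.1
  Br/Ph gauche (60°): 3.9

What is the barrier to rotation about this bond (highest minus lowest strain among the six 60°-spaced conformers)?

21.8 kJ/mol

Br at 0° (eclipsed): H(0°)/Br(0°) eclipsed 6.7; Ph(120°)/H(120°) eclipsed 8.1; I(240°)/H(240°) eclipsed 7.8 → 22.6 kJ/mol.
Br at 60° (staggered): Ph(120°)/Br(60°) gauche 3.9 → 3.9 kJ/mol.
Br at 120° (eclipsed): H(0°)/H(0°) eclipsed 3.7; Ph(120°)/Br(120°) eclipsed 13.4; I(240°)/H(240°) eclipsed 7.8 → 24.9 kJ/mol.
Br at 180° (staggered): Ph(120°)/Br(180°) gauche 3.9; I(240°)/Br(180°) gauche 3.1 → 7.0 kJ/mol.
Br at 240° (eclipsed): H(0°)/H(0°) eclipsed 3.7; Ph(120°)/H(120°) eclipsed 8.1; I(240°)/Br(240°) eclipsed 13.0 → 24.8 kJ/mol.
Br at 300° (staggered): I(240°)/Br(300°) gauche 3.1 → 3.1 kJ/mol.
Max at 120° (24.9 kJ/mol), min at 300° (3.1 kJ/mol); barrier = 21.8 kJ/mol.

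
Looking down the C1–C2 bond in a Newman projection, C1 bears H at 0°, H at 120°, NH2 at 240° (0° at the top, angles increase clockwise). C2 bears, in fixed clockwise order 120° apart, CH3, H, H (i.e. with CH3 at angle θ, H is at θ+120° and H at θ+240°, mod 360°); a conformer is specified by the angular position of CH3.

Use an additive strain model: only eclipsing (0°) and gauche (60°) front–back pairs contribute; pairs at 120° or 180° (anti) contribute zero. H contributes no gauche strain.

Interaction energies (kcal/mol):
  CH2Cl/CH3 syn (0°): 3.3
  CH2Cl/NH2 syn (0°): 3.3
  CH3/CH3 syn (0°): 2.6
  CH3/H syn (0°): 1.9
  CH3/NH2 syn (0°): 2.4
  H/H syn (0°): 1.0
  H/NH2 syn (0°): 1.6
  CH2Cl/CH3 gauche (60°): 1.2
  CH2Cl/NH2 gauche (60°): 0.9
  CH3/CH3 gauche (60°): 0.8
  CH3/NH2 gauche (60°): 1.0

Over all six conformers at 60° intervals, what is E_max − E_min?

4.5 kcal/mol

CH3 at 0° (eclipsed): H(0°)/CH3(0°) eclipsed 1.9; H(120°)/H(120°) eclipsed 1.0; NH2(240°)/H(240°) eclipsed 1.6 → 4.5 kcal/mol.
CH3 at 60° (staggered): no non-H gauche contacts → 0.0 kcal/mol.
CH3 at 120° (eclipsed): H(0°)/H(0°) eclipsed 1.0; H(120°)/CH3(120°) eclipsed 1.9; NH2(240°)/H(240°) eclipsed 1.6 → 4.5 kcal/mol.
CH3 at 180° (staggered): NH2(240°)/CH3(180°) gauche 1.0 → 1.0 kcal/mol.
CH3 at 240° (eclipsed): H(0°)/H(0°) eclipsed 1.0; H(120°)/H(120°) eclipsed 1.0; NH2(240°)/CH3(240°) eclipsed 2.4 → 4.4 kcal/mol.
CH3 at 300° (staggered): NH2(240°)/CH3(300°) gauche 1.0 → 1.0 kcal/mol.
Max at 0° (4.5 kcal/mol), min at 60° (0.0 kcal/mol); barrier = 4.5 kcal/mol.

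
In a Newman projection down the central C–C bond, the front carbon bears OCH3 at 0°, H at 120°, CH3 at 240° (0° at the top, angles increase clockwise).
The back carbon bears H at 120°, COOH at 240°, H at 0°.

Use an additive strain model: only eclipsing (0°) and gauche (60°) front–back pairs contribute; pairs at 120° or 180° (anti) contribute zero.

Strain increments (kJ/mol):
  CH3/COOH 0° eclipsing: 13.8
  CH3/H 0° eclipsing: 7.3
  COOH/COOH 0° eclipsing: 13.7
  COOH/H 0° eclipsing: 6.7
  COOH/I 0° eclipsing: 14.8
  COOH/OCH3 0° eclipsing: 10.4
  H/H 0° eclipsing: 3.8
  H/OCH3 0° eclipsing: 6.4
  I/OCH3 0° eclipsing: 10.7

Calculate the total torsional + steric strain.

This conformer is eclipsed. OCH3 at 0° is eclipsed with H at 0° (6.4); H at 120° is eclipsed with H at 120° (3.8); CH3 at 240° is eclipsed with COOH at 240° (13.8). Total 24.0 kJ/mol.

24.0 kJ/mol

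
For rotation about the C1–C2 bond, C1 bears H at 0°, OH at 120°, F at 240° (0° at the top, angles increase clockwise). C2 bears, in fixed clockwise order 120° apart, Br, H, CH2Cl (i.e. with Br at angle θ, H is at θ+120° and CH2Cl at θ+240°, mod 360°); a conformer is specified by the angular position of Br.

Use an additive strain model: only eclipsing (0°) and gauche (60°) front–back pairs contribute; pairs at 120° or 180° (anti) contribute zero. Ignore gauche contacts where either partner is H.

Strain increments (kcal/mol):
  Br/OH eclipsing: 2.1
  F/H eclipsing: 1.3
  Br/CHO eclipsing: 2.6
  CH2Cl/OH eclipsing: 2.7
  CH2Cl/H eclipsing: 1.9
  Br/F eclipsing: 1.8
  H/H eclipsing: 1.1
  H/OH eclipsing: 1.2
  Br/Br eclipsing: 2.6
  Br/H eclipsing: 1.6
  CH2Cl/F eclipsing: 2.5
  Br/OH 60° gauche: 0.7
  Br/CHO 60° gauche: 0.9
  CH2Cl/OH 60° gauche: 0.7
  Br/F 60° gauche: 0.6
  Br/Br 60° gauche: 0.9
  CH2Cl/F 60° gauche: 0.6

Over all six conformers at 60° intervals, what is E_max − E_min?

4.3 kcal/mol

Br at 0° (eclipsed): H–Br eclipsed, OH–H eclipsed, F–CH2Cl eclipsed; 1.6 + 1.2 + 2.5 = 5.3 kcal/mol.
Br at 60° (staggered): OH–Br gauche, F–CH2Cl gauche; 0.7 + 0.6 = 1.3 kcal/mol.
Br at 120° (eclipsed): H–CH2Cl eclipsed, OH–Br eclipsed, F–H eclipsed; 1.9 + 2.1 + 1.3 = 5.3 kcal/mol.
Br at 180° (staggered): OH–Br gauche, OH–CH2Cl gauche, F–Br gauche; 0.7 + 0.7 + 0.6 = 2.0 kcal/mol.
Br at 240° (eclipsed): H–H eclipsed, OH–CH2Cl eclipsed, F–Br eclipsed; 1.1 + 2.7 + 1.8 = 5.6 kcal/mol.
Br at 300° (staggered): OH–CH2Cl gauche, F–Br gauche, F–CH2Cl gauche; 0.7 + 0.6 + 0.6 = 1.9 kcal/mol.
Max at 240° (5.6 kcal/mol), min at 60° (1.3 kcal/mol); barrier = 4.3 kcal/mol.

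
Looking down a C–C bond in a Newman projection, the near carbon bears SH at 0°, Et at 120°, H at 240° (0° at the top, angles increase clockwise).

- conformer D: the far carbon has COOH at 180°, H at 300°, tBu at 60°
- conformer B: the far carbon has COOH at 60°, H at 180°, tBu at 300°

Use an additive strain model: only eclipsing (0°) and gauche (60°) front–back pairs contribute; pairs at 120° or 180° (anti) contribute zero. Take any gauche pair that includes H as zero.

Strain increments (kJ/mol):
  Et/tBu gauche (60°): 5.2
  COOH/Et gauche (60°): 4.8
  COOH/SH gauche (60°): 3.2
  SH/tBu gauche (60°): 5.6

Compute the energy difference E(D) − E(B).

+2.0 kJ/mol

D (staggered): SH(0°)/tBu(60°) gauche 5.6; Et(120°)/COOH(180°) gauche 4.8; Et(120°)/tBu(60°) gauche 5.2 → 15.6 kJ/mol.
B (staggered): SH(0°)/COOH(60°) gauche 3.2; SH(0°)/tBu(300°) gauche 5.6; Et(120°)/COOH(60°) gauche 4.8 → 13.6 kJ/mol.
E(D) − E(B) = 15.6 − 13.6 = +2.0 kJ/mol.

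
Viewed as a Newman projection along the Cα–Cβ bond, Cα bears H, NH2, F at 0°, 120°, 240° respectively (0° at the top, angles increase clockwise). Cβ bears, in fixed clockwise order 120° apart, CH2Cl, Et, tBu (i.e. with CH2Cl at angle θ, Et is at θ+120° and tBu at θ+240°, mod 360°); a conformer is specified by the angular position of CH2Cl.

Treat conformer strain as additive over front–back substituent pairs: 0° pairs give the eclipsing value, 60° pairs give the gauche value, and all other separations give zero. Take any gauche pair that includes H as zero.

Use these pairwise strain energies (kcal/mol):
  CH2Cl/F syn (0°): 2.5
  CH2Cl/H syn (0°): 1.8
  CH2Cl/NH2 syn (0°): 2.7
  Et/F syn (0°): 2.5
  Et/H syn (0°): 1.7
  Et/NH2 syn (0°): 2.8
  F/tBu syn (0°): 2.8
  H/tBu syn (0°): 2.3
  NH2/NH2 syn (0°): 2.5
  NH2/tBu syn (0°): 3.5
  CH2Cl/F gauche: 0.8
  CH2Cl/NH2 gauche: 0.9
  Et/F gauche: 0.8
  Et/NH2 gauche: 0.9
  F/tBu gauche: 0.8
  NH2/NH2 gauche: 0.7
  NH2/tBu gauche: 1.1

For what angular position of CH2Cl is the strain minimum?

CH2Cl at 0° is eclipsed. H at 0° is eclipsed with CH2Cl at 0° (1.8); NH2 at 120° is eclipsed with Et at 120° (2.8); F at 240° is eclipsed with tBu at 240° (2.8). Total 7.4 kcal/mol.
CH2Cl at 60° is staggered. NH2 at 120° is gauche with CH2Cl at 60° (0.9); NH2 at 120° is gauche with Et at 180° (0.9); F at 240° is gauche with Et at 180° (0.8); F at 240° is gauche with tBu at 300° (0.8). Total 3.4 kcal/mol.
CH2Cl at 120° is eclipsed. H at 0° is eclipsed with tBu at 0° (2.3); NH2 at 120° is eclipsed with CH2Cl at 120° (2.7); F at 240° is eclipsed with Et at 240° (2.5). Total 7.5 kcal/mol.
CH2Cl at 180° is staggered. NH2 at 120° is gauche with CH2Cl at 180° (0.9); NH2 at 120° is gauche with tBu at 60° (1.1); F at 240° is gauche with CH2Cl at 180° (0.8); F at 240° is gauche with Et at 300° (0.8). Total 3.6 kcal/mol.
CH2Cl at 240° is eclipsed. H at 0° is eclipsed with Et at 0° (1.7); NH2 at 120° is eclipsed with tBu at 120° (3.5); F at 240° is eclipsed with CH2Cl at 240° (2.5). Total 7.7 kcal/mol.
CH2Cl at 300° is staggered. NH2 at 120° is gauche with Et at 60° (0.9); NH2 at 120° is gauche with tBu at 180° (1.1); F at 240° is gauche with CH2Cl at 300° (0.8); F at 240° is gauche with tBu at 180° (0.8). Total 3.6 kcal/mol.
The minimum (3.4 kcal/mol) occurs with CH2Cl at 60°.

60°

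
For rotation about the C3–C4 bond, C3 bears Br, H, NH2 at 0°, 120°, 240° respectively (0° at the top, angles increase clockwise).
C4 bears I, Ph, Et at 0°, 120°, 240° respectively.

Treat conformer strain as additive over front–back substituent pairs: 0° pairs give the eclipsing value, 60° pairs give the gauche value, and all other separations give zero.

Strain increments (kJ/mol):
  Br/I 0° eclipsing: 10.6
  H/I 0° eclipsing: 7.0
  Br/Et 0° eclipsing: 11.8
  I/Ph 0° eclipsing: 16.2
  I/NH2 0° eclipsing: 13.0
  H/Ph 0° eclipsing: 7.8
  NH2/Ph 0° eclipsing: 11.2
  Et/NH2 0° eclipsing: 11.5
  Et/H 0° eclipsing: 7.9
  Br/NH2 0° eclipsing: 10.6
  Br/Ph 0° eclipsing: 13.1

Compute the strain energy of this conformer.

29.9 kJ/mol

This conformer (eclipsed): Br–I eclipsed, H–Ph eclipsed, NH2–Et eclipsed; 10.6 + 7.8 + 11.5 = 29.9 kJ/mol.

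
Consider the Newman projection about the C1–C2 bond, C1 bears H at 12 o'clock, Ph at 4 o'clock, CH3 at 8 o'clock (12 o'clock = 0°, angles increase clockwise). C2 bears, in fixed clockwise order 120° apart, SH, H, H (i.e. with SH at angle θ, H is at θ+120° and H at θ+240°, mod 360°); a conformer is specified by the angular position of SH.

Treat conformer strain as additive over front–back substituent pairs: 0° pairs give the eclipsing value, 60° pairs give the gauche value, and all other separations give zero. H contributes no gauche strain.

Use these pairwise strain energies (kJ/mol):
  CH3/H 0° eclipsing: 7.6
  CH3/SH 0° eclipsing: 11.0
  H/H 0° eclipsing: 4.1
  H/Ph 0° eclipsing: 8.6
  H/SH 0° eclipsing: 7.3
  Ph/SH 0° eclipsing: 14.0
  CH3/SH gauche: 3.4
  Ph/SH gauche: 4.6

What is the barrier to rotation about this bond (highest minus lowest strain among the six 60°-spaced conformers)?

22.3 kJ/mol

SH at 0° (eclipsed): H(0°)/SH(0°) eclipsed 7.3; Ph(120°)/H(120°) eclipsed 8.6; CH3(240°)/H(240°) eclipsed 7.6 → 23.5 kJ/mol.
SH at 60° (staggered): Ph(120°)/SH(60°) gauche 4.6 → 4.6 kJ/mol.
SH at 120° (eclipsed): H(0°)/H(0°) eclipsed 4.1; Ph(120°)/SH(120°) eclipsed 14.0; CH3(240°)/H(240°) eclipsed 7.6 → 25.7 kJ/mol.
SH at 180° (staggered): Ph(120°)/SH(180°) gauche 4.6; CH3(240°)/SH(180°) gauche 3.4 → 8.0 kJ/mol.
SH at 240° (eclipsed): H(0°)/H(0°) eclipsed 4.1; Ph(120°)/H(120°) eclipsed 8.6; CH3(240°)/SH(240°) eclipsed 11.0 → 23.7 kJ/mol.
SH at 300° (staggered): CH3(240°)/SH(300°) gauche 3.4 → 3.4 kJ/mol.
Max at 120° (25.7 kJ/mol), min at 300° (3.4 kJ/mol); barrier = 22.3 kJ/mol.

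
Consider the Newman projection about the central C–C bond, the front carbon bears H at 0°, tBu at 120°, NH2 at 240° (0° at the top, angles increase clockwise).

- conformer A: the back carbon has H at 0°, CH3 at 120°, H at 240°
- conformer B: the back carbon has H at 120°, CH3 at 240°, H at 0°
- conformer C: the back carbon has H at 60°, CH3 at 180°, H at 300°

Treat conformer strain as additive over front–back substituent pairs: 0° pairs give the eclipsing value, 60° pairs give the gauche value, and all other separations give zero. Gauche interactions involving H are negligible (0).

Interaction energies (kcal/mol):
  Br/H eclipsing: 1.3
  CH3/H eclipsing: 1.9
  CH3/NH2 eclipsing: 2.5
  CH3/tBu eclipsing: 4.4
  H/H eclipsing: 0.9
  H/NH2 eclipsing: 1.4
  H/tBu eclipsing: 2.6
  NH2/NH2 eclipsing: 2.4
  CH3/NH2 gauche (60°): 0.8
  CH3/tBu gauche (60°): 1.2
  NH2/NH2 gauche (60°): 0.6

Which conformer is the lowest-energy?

C

A is eclipsed. H at 0° is eclipsed with H at 0° (0.9); tBu at 120° is eclipsed with CH3 at 120° (4.4); NH2 at 240° is eclipsed with H at 240° (1.4). Total 6.7 kcal/mol.
B is eclipsed. H at 0° is eclipsed with H at 0° (0.9); tBu at 120° is eclipsed with H at 120° (2.6); NH2 at 240° is eclipsed with CH3 at 240° (2.5). Total 6.0 kcal/mol.
C is staggered. tBu at 120° is gauche with CH3 at 180° (1.2); NH2 at 240° is gauche with CH3 at 180° (0.8). Total 2.0 kcal/mol.
C has the lowest total (2.0 kcal/mol).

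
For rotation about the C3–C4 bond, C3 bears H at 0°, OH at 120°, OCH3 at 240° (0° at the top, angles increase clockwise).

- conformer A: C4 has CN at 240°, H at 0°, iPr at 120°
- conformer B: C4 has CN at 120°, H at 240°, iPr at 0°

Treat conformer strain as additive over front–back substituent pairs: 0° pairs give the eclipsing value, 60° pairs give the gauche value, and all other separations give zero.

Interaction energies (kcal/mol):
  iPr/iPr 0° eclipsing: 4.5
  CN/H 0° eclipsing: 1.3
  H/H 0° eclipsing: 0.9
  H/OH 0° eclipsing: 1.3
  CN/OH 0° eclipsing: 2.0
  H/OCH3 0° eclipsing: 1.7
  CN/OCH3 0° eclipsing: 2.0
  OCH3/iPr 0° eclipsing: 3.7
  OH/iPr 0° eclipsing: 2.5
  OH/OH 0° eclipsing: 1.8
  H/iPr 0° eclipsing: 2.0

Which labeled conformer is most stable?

A (eclipsed): H(0°)/H(0°) eclipsed 0.9; OH(120°)/iPr(120°) eclipsed 2.5; OCH3(240°)/CN(240°) eclipsed 2.0 → 5.4 kcal/mol.
B (eclipsed): H(0°)/iPr(0°) eclipsed 2.0; OH(120°)/CN(120°) eclipsed 2.0; OCH3(240°)/H(240°) eclipsed 1.7 → 5.7 kcal/mol.
A has the lowest total (5.4 kcal/mol).

A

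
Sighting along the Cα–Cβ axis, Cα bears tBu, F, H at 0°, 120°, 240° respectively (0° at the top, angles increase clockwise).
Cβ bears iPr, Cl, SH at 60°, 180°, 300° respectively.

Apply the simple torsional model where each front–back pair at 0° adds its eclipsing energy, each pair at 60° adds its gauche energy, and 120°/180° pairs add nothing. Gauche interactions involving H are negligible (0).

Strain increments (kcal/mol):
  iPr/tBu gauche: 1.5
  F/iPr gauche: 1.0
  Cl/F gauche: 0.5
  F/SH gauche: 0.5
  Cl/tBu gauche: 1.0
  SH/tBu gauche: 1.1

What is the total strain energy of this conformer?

This conformer is staggered. tBu at 0° is gauche with iPr at 60° (1.5); tBu at 0° is gauche with SH at 300° (1.1); F at 120° is gauche with iPr at 60° (1.0); F at 120° is gauche with Cl at 180° (0.5). Total 4.1 kcal/mol.

4.1 kcal/mol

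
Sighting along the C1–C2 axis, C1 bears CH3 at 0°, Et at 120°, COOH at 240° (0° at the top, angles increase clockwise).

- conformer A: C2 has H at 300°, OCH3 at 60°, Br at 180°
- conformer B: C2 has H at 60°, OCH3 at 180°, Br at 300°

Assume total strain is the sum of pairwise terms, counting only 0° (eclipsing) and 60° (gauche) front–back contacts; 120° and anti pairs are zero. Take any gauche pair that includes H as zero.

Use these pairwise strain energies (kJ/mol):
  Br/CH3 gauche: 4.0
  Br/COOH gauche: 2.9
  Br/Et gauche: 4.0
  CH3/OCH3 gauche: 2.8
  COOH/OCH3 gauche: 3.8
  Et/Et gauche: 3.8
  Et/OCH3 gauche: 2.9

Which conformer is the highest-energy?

B

A (staggered): CH3(0°)/OCH3(60°) gauche 2.8; Et(120°)/OCH3(60°) gauche 2.9; Et(120°)/Br(180°) gauche 4.0; COOH(240°)/Br(180°) gauche 2.9 → 12.6 kJ/mol.
B (staggered): CH3(0°)/Br(300°) gauche 4.0; Et(120°)/OCH3(180°) gauche 2.9; COOH(240°)/OCH3(180°) gauche 3.8; COOH(240°)/Br(300°) gauche 2.9 → 13.6 kJ/mol.
B has the highest total (13.6 kJ/mol).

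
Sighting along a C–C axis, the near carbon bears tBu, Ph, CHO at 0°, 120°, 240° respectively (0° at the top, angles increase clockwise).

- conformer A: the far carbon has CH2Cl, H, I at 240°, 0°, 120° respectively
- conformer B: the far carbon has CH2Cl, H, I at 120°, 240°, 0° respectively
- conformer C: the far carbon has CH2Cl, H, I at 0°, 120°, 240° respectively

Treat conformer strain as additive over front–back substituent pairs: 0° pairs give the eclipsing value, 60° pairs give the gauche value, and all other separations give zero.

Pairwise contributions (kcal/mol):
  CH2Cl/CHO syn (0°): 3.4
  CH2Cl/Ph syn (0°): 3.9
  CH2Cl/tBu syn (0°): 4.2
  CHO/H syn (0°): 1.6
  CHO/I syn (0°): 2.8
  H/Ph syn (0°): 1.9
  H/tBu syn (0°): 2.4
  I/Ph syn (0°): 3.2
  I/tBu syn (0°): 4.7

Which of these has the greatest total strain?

B

A (eclipsed): tBu–H eclipsed, Ph–I eclipsed, CHO–CH2Cl eclipsed; 2.4 + 3.2 + 3.4 = 9.0 kcal/mol.
B (eclipsed): tBu–I eclipsed, Ph–CH2Cl eclipsed, CHO–H eclipsed; 4.7 + 3.9 + 1.6 = 10.2 kcal/mol.
C (eclipsed): tBu–CH2Cl eclipsed, Ph–H eclipsed, CHO–I eclipsed; 4.2 + 1.9 + 2.8 = 8.9 kcal/mol.
B has the highest total (10.2 kcal/mol).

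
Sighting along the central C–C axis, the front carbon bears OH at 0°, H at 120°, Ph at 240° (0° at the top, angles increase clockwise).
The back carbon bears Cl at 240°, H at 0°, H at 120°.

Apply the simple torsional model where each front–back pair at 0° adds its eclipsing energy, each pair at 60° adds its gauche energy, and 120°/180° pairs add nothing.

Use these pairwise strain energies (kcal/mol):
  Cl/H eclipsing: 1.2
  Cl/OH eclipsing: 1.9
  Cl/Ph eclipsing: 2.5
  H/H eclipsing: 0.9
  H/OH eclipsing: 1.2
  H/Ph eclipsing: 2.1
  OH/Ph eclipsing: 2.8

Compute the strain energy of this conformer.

This conformer is eclipsed. OH at 0° is eclipsed with H at 0° (1.2); H at 120° is eclipsed with H at 120° (0.9); Ph at 240° is eclipsed with Cl at 240° (2.5). Total 4.6 kcal/mol.

4.6 kcal/mol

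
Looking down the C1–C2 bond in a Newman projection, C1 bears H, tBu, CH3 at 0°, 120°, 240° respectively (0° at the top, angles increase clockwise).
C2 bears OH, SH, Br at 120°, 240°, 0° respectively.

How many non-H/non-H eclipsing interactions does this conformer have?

Non-H eclipsing pairs: tBu(120°)/OH(120°); CH3(240°)/SH(240°) — 2 interactions.

2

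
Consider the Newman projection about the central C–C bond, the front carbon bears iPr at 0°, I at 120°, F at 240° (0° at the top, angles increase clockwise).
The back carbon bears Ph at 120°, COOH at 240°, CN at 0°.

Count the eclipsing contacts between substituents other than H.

Non-H eclipsing pairs: iPr(0°)/CN(0°); I(120°)/Ph(120°); F(240°)/COOH(240°) — 3 interactions.

3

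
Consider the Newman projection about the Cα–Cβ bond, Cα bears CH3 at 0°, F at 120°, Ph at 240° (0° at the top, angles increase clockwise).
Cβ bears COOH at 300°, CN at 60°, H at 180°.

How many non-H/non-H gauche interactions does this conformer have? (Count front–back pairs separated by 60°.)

4

Non-H gauche pairs: CH3(0°)/COOH(300°); CH3(0°)/CN(60°); F(120°)/CN(60°); Ph(240°)/COOH(300°) — 4 interactions.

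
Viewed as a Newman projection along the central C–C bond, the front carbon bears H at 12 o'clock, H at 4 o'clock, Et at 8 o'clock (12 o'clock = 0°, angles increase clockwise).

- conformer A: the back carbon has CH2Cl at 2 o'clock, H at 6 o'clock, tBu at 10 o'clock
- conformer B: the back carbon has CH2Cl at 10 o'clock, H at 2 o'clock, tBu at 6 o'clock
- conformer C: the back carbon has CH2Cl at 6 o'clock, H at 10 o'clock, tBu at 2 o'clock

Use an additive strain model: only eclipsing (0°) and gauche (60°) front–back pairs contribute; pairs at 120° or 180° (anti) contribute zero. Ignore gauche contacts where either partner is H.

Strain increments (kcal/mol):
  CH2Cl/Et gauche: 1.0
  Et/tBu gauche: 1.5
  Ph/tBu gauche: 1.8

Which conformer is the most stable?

A (staggered): Et–tBu gauche; 1.5 = 1.5 kcal/mol.
B (staggered): Et–CH2Cl gauche, Et–tBu gauche; 1.0 + 1.5 = 2.5 kcal/mol.
C (staggered): Et–CH2Cl gauche; 1.0 = 1.0 kcal/mol.
C has the lowest total (1.0 kcal/mol).

C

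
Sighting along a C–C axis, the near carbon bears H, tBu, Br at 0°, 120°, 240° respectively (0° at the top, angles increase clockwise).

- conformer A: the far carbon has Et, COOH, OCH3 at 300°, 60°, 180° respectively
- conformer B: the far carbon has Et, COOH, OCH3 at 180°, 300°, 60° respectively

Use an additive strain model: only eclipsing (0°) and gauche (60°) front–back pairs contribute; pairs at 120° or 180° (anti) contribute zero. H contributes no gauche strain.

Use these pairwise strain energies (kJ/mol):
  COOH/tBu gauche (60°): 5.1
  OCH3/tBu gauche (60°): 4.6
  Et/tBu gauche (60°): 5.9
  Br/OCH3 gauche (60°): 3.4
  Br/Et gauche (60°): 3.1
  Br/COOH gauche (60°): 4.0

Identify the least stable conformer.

B

A (staggered): tBu–COOH gauche, tBu–OCH3 gauche, Br–Et gauche, Br–OCH3 gauche; 5.1 + 4.6 + 3.1 + 3.4 = 16.2 kJ/mol.
B (staggered): tBu–Et gauche, tBu–OCH3 gauche, Br–Et gauche, Br–COOH gauche; 5.9 + 4.6 + 3.1 + 4.0 = 17.6 kJ/mol.
B has the highest total (17.6 kJ/mol).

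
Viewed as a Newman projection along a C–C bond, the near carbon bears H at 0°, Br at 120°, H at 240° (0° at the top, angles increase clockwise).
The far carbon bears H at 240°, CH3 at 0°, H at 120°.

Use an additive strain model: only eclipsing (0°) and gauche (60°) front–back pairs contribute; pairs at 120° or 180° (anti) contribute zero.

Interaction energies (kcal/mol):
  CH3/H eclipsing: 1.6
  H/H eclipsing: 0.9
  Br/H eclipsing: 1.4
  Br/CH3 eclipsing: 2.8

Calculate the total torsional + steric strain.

3.9 kcal/mol

This conformer (eclipsed): H(0°)/CH3(0°) eclipsed 1.6; Br(120°)/H(120°) eclipsed 1.4; H(240°)/H(240°) eclipsed 0.9 → 3.9 kcal/mol.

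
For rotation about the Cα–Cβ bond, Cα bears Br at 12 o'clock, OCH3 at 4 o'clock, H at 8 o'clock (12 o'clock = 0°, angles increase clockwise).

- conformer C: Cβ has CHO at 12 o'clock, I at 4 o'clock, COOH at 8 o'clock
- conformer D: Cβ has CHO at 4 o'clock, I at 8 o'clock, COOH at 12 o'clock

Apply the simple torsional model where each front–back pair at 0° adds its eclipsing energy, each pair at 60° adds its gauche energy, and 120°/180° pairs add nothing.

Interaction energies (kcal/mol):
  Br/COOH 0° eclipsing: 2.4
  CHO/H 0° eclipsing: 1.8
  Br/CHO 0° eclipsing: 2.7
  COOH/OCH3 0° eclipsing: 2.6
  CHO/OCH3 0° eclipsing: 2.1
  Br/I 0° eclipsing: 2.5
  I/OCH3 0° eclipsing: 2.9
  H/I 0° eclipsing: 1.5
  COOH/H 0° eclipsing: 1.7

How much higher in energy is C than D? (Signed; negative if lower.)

C (eclipsed): Br(0°)/CHO(0°) eclipsed 2.7; OCH3(120°)/I(120°) eclipsed 2.9; H(240°)/COOH(240°) eclipsed 1.7 → 7.3 kcal/mol.
D (eclipsed): Br(0°)/COOH(0°) eclipsed 2.4; OCH3(120°)/CHO(120°) eclipsed 2.1; H(240°)/I(240°) eclipsed 1.5 → 6.0 kcal/mol.
E(C) − E(D) = 7.3 − 6.0 = +1.3 kcal/mol.

+1.3 kcal/mol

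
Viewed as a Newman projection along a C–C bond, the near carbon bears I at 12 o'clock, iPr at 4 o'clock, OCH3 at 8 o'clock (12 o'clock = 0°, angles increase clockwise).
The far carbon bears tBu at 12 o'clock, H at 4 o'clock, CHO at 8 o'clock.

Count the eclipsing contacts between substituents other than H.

Non-H eclipsing pairs: I(0°)/tBu(0°); OCH3(240°)/CHO(240°) — 2 interactions.

2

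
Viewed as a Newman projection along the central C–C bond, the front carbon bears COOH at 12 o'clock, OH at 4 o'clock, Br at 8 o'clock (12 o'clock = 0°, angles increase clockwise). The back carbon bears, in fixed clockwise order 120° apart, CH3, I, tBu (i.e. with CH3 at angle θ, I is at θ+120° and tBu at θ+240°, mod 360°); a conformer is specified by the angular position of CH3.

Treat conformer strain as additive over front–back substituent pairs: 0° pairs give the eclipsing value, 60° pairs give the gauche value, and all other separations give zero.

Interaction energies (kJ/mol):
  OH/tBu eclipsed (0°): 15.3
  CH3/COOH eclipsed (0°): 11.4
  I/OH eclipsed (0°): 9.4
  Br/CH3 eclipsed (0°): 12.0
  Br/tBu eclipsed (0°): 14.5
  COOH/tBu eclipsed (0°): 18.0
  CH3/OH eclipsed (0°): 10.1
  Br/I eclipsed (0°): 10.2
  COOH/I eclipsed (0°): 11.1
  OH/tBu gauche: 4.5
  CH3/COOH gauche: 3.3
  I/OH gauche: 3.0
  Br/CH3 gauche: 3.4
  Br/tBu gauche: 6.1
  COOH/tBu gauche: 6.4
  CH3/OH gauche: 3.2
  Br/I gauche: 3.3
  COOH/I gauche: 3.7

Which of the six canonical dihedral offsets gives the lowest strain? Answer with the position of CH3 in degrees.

CH3 at 0° (eclipsed): COOH–CH3 eclipsed, OH–I eclipsed, Br–tBu eclipsed; 11.4 + 9.4 + 14.5 = 35.3 kJ/mol.
CH3 at 60° (staggered): COOH–CH3 gauche, COOH–tBu gauche, OH–CH3 gauche, OH–I gauche, Br–I gauche, Br–tBu gauche; 3.3 + 6.4 + 3.2 + 3.0 + 3.3 + 6.1 = 25.3 kJ/mol.
CH3 at 120° (eclipsed): COOH–tBu eclipsed, OH–CH3 eclipsed, Br–I eclipsed; 18.0 + 10.1 + 10.2 = 38.3 kJ/mol.
CH3 at 180° (staggered): COOH–I gauche, COOH–tBu gauche, OH–CH3 gauche, OH–tBu gauche, Br–CH3 gauche, Br–I gauche; 3.7 + 6.4 + 3.2 + 4.5 + 3.4 + 3.3 = 24.5 kJ/mol.
CH3 at 240° (eclipsed): COOH–I eclipsed, OH–tBu eclipsed, Br–CH3 eclipsed; 11.1 + 15.3 + 12.0 = 38.4 kJ/mol.
CH3 at 300° (staggered): COOH–CH3 gauche, COOH–I gauche, OH–I gauche, OH–tBu gauche, Br–CH3 gauche, Br–tBu gauche; 3.3 + 3.7 + 3.0 + 4.5 + 3.4 + 6.1 = 24.0 kJ/mol.
The minimum (24.0 kJ/mol) occurs with CH3 at 300°.

300°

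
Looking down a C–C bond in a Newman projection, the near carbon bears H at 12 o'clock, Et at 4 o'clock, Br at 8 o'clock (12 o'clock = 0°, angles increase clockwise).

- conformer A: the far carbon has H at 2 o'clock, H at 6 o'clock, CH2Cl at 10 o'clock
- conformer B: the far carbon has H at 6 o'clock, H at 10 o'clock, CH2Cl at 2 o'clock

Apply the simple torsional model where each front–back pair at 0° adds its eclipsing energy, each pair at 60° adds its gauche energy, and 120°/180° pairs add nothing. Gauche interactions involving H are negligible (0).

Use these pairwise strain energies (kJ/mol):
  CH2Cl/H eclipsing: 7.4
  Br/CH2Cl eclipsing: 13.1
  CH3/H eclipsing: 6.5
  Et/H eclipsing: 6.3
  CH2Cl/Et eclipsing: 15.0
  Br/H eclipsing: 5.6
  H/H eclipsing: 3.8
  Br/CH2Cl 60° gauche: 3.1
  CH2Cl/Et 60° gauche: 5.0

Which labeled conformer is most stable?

A

A is staggered. Br at 240° is gauche with CH2Cl at 300° (3.1). Total 3.1 kJ/mol.
B is staggered. Et at 120° is gauche with CH2Cl at 60° (5.0). Total 5.0 kJ/mol.
A has the lowest total (3.1 kJ/mol).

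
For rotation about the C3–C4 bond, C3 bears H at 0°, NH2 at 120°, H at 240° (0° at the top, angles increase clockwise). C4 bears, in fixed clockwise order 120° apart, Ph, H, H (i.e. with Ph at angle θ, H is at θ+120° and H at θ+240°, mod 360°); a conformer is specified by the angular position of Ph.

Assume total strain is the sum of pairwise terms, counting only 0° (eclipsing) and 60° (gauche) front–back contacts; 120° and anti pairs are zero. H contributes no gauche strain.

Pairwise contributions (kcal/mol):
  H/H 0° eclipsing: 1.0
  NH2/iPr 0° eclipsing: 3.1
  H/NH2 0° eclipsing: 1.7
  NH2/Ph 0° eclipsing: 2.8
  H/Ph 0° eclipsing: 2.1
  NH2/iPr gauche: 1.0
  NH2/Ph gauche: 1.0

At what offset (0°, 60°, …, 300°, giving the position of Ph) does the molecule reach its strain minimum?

Ph at 0° (eclipsed): H(0°)/Ph(0°) eclipsed 2.1; NH2(120°)/H(120°) eclipsed 1.7; H(240°)/H(240°) eclipsed 1.0 → 4.8 kcal/mol.
Ph at 60° (staggered): NH2(120°)/Ph(60°) gauche 1.0 → 1.0 kcal/mol.
Ph at 120° (eclipsed): H(0°)/H(0°) eclipsed 1.0; NH2(120°)/Ph(120°) eclipsed 2.8; H(240°)/H(240°) eclipsed 1.0 → 4.8 kcal/mol.
Ph at 180° (staggered): NH2(120°)/Ph(180°) gauche 1.0 → 1.0 kcal/mol.
Ph at 240° (eclipsed): H(0°)/H(0°) eclipsed 1.0; NH2(120°)/H(120°) eclipsed 1.7; H(240°)/Ph(240°) eclipsed 2.1 → 4.8 kcal/mol.
Ph at 300° (staggered): no non-H gauche contacts → 0.0 kcal/mol.
The minimum (0.0 kcal/mol) occurs with Ph at 300°.

300°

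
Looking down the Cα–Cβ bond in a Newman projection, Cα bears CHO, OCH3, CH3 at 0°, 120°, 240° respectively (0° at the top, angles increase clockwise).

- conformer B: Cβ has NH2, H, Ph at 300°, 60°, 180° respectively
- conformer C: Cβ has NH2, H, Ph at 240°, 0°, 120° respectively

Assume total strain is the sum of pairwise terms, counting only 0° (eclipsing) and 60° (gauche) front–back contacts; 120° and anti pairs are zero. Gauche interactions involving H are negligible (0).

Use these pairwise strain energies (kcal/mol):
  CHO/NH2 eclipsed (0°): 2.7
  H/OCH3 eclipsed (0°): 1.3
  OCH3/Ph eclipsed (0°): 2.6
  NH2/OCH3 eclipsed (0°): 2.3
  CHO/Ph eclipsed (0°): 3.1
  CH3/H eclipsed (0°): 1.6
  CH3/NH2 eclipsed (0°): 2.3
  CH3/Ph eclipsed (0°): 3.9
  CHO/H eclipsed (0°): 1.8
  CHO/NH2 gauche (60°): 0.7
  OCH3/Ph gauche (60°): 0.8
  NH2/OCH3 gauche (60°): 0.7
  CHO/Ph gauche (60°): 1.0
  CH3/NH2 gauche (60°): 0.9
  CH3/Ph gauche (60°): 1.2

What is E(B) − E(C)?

-3.1 kcal/mol

B (staggered): CHO–NH2 gauche, OCH3–Ph gauche, CH3–NH2 gauche, CH3–Ph gauche; 0.7 + 0.8 + 0.9 + 1.2 = 3.6 kcal/mol.
C (eclipsed): CHO–H eclipsed, OCH3–Ph eclipsed, CH3–NH2 eclipsed; 1.8 + 2.6 + 2.3 = 6.7 kcal/mol.
E(B) − E(C) = 3.6 − 6.7 = -3.1 kcal/mol.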